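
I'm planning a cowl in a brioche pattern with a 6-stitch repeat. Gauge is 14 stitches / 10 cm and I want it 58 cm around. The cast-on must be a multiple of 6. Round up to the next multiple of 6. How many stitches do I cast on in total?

84 stitches.

14 / 10 = 1.4 sts per cm.
58 × 1.4 = 81.20 sts.
Next multiple of 6: 84.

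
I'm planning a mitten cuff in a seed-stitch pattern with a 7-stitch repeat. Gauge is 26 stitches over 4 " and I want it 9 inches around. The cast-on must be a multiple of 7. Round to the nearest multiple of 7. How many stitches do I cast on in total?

26 / 4 = 6.5 sts per inch.
9 × 6.5 = 58.50 sts.
Nearest multiple of 7: 56.

Cast on 56 stitches.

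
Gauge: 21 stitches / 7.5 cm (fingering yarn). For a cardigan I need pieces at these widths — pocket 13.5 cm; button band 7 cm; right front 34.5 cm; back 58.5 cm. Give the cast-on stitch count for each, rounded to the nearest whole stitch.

pocket 38; button band 20; right front 97; back 164.

Rate = 21/7.5 = 2.8 sts per cm.
pocket: 13.5 × 2.8 = 37.80 → 38.
button band: 7 × 2.8 = 19.60 → 20.
right front: 34.5 × 2.8 = 96.60 → 97.
back: 58.5 × 2.8 = 163.80 → 164.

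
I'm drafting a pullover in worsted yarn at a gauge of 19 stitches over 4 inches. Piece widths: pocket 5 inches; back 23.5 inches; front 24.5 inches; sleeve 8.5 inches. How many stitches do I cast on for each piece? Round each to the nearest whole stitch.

Rate = 19/4 = 4.75 sts per in.
pocket: 5 × 4.75 = 23.75 → 24.
back: 23.5 × 4.75 = 111.62 → 112.
front: 24.5 × 4.75 = 116.38 → 116.
sleeve: 8.5 × 4.75 = 40.38 → 40.

pocket 24; back 112; front 116; sleeve 40.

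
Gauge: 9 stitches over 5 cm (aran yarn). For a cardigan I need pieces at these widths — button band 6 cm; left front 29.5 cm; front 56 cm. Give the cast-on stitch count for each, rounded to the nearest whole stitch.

Rate = 9/5 = 1.8 sts per cm.
button band: 6 × 1.8 = 10.80 → 11.
left front: 29.5 × 1.8 = 53.10 → 53.
front: 56 × 1.8 = 100.80 → 101.

button band 11; left front 53; front 101.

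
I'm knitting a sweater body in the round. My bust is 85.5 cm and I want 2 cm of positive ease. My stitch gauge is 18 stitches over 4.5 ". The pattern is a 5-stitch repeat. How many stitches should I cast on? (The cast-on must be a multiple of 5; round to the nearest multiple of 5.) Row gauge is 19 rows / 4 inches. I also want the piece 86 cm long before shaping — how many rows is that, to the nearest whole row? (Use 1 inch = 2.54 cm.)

Cast on 140 stitches; work 161 rows.

Finished = 85.5 + 2 = 87.5 cm.
87.5 cm × 1/2.54 = 34.45 inches.
18/4.5 = 4 sts per in; 34.45 × 4 = 137.80 sts.
Nearest multiple of 5 → 140.
86 cm = 33.86 inches; × 4.75 = 160.83 → 161 rows.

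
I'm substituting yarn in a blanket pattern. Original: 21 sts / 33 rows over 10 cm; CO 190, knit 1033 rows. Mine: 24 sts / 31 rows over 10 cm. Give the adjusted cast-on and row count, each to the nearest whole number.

Stitches: 190 × 24/21 = 217.14 → 217.
Rows: 1033 × 31/33 = 970.39 → 970.

Cast on 217 stitches; work 970 rows.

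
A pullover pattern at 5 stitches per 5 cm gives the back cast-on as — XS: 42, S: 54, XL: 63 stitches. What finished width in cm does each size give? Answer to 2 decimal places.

XS 42.00 cm; S 54.00 cm; XL 63.00 cm.

5/5 = 1 sts per cm.
XS: 42 / 1 = 42.000 → 42.00 cm.
S: 54 / 1 = 54.000 → 54.00 cm.
XL: 63 / 1 = 63.000 → 63.00 cm.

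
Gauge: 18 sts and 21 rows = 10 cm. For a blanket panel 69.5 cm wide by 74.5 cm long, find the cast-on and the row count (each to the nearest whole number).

Stitch gauge = 18/10 = 1.8 sts/cm; 69.5 × 1.8 = 125.10 → 125 sts.
Row gauge = 21/10 = 2.1 rows/cm; 74.5 × 2.1 = 156.45 → 156 rows.

Cast on 125 stitches and work 156 rows.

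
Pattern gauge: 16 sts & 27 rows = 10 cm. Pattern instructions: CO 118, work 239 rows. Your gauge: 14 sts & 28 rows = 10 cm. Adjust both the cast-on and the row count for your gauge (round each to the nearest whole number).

Cast on 103 stitches; work 248 rows.

Stitches: 118 × 14/16 = 103.25 → 103.
Rows: 239 × 28/27 = 247.85 → 248.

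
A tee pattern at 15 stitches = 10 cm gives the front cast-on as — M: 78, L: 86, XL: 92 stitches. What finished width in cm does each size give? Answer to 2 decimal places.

M 52.00 cm; L 57.33 cm; XL 61.33 cm.

15/10 = 1.5 sts per cm.
M: 78 / 1.5 = 52.000 → 52.00 cm.
L: 86 / 1.5 = 57.333 → 57.33 cm.
XL: 92 / 1.5 = 61.333 → 61.33 cm.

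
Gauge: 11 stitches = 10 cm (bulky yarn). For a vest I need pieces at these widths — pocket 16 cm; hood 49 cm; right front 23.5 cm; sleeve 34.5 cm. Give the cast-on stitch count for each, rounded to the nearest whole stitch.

pocket 18; hood 54; right front 26; sleeve 38.

Rate = 11/10 = 1.1 sts per cm.
pocket: 16 × 1.1 = 17.60 → 18.
hood: 49 × 1.1 = 53.90 → 54.
right front: 23.5 × 1.1 = 25.85 → 26.
sleeve: 34.5 × 1.1 = 37.95 → 38.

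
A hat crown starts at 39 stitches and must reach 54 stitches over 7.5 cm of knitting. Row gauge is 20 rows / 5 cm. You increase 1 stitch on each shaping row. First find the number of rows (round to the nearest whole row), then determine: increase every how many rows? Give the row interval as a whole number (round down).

Increase every 2nd row.

Rows = 7.5 × 4 = 30.0 → 30 rows.
Stitches to add: 15 → 15 shaping rows (at 1 st each).
30 / 15 = 2.00 → every 2 rows.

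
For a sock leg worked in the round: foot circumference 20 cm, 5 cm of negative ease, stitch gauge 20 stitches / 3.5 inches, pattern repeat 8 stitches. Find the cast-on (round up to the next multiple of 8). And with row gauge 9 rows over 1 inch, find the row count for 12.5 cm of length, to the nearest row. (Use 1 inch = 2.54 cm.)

Cast on 40 stitches; work 44 rows.

Finished = 20 − 5 = 15 cm.
15 cm × 1/2.54 = 5.91 inches.
20/3.5 = 5.714 sts per in; 5.91 × 5.714 = 33.75 sts.
Next multiple of 8 → 40.
12.5 cm = 4.92 inches; × 9 = 44.29 → 44 rows.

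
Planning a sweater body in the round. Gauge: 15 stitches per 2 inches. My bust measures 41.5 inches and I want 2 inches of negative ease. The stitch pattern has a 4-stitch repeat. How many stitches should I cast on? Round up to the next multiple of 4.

Finished = 41.5 − 2 = 39.5 inches.
15 / 2 = 7.5 sts/in.
39.5 × 7.5 = 296.25 sts.
Next multiple of 4: 300.

CO 300 sts.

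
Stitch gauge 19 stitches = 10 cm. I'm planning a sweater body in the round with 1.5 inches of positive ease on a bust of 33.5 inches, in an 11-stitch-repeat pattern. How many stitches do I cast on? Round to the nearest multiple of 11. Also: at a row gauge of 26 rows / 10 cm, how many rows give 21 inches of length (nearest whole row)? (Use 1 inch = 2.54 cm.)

Cast on 165 stitches; work 139 rows.

Finished = 33.5 + 1.5 = 35 inches.
35 inches × 2.54 = 88.90 cm.
19/10 = 1.9 sts per cm; 88.90 × 1.9 = 168.91 sts.
Nearest multiple of 11 → 165.
21 inches = 53.34 cm; × 2.6 = 138.68 → 139 rows.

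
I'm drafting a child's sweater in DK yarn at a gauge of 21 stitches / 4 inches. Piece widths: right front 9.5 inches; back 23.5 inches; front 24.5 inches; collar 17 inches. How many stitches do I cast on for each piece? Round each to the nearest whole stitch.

right front 50; back 123; front 129; collar 89.

Rate = 21/4 = 5.25 sts per in.
right front: 9.5 × 5.25 = 49.88 → 50.
back: 23.5 × 5.25 = 123.38 → 123.
front: 24.5 × 5.25 = 128.62 → 129.
collar: 17 × 5.25 = 89.25 → 89.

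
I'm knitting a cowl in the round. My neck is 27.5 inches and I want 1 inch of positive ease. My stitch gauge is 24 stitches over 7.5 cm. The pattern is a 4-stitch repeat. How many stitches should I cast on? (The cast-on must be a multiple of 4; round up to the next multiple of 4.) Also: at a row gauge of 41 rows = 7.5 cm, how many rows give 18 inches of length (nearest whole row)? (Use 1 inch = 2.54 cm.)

Cast on 232 stitches; work 250 rows.

Finished = 27.5 + 1 = 28.5 inches.
28.5 inches × 2.54 = 72.39 cm.
24/7.5 = 3.2 sts per cm; 72.39 × 3.2 = 231.65 sts.
Next multiple of 4 → 232.
18 inches = 45.72 cm; × 5.467 = 249.94 → 250 rows.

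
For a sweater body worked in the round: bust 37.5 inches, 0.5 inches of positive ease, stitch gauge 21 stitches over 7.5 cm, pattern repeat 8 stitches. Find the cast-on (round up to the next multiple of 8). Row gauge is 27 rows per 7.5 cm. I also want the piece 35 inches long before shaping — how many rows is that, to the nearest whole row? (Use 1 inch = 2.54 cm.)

Finished = 37.5 + 0.5 = 38 inches.
38 inches × 2.54 = 96.52 cm.
21/7.5 = 2.8 sts per cm; 96.52 × 2.8 = 270.26 sts.
Next multiple of 8 → 272.
35 inches = 88.90 cm; × 3.6 = 320.04 → 320 rows.

Cast on 272 stitches; work 320 rows.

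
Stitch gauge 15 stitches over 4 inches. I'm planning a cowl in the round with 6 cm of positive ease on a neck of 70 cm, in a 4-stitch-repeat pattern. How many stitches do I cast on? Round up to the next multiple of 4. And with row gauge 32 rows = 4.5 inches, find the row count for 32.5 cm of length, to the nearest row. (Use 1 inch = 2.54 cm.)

Finished = 70 + 6 = 76 cm.
76 cm × 1/2.54 = 29.92 inches.
15/4 = 3.75 sts per in; 29.92 × 3.75 = 112.20 sts.
Next multiple of 4 → 116.
32.5 cm = 12.80 inches; × 7.111 = 90.99 → 91 rows.

Cast on 116 stitches; work 91 rows.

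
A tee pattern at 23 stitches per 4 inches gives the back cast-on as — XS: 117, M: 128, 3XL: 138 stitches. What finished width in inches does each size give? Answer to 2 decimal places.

23/4 = 5.75 sts per in.
XS: 117 / 5.75 = 20.348 → 20.35 in.
M: 128 / 5.75 = 22.261 → 22.26 in.
3XL: 138 / 5.75 = 24.000 → 24.00 in.

XS 20.35 inches; M 22.26 inches; 3XL 24.00 inches.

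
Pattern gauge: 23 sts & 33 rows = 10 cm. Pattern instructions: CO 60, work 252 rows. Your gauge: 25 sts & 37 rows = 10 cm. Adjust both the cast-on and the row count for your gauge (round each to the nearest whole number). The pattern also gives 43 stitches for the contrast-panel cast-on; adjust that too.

Cast on 65 stitches; work 283 rows; contrast-panel cast-on 47 stitches.

Stitches: 60 × 25/23 = 65.22 → 65.
Rows: 252 × 37/33 = 282.55 → 283.
contrast-panel cast-on: 43 × 25/23 = 46.74 → 47.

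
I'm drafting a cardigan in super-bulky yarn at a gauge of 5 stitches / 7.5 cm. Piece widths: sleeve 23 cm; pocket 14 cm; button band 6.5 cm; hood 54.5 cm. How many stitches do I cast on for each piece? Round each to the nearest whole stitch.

sleeve 15; pocket 9; button band 4; hood 36.

Rate = 5/7.5 = 0.667 sts per cm.
sleeve: 23 × 0.667 = 15.33 → 15.
pocket: 14 × 0.667 = 9.33 → 9.
button band: 6.5 × 0.667 = 4.33 → 4.
hood: 54.5 × 0.667 = 36.33 → 36.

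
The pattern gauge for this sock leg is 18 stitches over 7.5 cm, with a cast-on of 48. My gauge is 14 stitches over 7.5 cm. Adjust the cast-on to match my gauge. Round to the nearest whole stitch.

Scale factor = 14 / 18 = 0.778.
48 × 14 / 18 = 37.33 sts.
→ 37 sts.

37 stitches.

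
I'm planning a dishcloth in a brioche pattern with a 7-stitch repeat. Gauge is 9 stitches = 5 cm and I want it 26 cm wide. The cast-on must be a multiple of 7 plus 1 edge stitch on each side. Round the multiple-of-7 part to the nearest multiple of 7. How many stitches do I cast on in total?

9 / 5 = 1.8 sts per cm.
26 × 1.8 = 46.80 sts.
Less 2 edge sts → 44.80 for the repeat.
Nearest multiple of 7: 42.
Add back 2 edge sts → 44.

Cast on 44 stitches.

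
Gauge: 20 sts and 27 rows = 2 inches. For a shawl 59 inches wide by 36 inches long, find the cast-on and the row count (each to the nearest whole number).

Stitch gauge = 20/2 = 10 sts/in; 59 × 10 = 590.00 → 590 sts.
Row gauge = 27/2 = 13.5 rows/in; 36 × 13.5 = 486.00 → 486 rows.

Cast on 590 stitches and work 486 rows.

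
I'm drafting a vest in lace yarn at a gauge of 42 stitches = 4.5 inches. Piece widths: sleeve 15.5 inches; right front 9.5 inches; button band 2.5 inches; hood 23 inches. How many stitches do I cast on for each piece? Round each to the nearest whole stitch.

sleeve 145; right front 89; button band 23; hood 215.

Rate = 42/4.5 = 9.333 sts per in.
sleeve: 15.5 × 9.333 = 144.67 → 145.
right front: 9.5 × 9.333 = 88.67 → 89.
button band: 2.5 × 9.333 = 23.33 → 23.
hood: 23 × 9.333 = 214.67 → 215.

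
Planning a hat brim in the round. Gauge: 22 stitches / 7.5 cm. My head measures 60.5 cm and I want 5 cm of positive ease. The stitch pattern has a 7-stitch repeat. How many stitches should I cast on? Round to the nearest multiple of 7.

CO 189 sts.

Finished = 60.5 + 5 = 65.5 cm.
22 / 7.5 = 2.933 sts/cm.
65.5 × 2.933 = 192.13 sts.
Nearest multiple of 7: 189.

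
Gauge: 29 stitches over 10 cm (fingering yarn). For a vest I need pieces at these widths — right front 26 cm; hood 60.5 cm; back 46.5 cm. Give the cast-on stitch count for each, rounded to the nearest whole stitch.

Rate = 29/10 = 2.9 sts per cm.
right front: 26 × 2.9 = 75.40 → 75.
hood: 60.5 × 2.9 = 175.45 → 175.
back: 46.5 × 2.9 = 134.85 → 135.

right front 75; hood 175; back 135.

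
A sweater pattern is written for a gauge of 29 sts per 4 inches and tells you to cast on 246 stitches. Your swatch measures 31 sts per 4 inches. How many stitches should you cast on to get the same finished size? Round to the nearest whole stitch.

Scale factor = 31 / 29 = 1.069.
246 × 31 / 29 = 262.97 sts.
→ 263 sts.

CO 263 sts.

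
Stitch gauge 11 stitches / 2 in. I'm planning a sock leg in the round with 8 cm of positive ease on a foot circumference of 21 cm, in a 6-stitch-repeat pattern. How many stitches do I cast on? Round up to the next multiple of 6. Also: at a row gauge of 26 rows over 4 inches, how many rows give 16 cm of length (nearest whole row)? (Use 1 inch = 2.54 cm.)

Finished = 21 + 8 = 29 cm.
29 cm × 1/2.54 = 11.42 inches.
11/2 = 5.5 sts per in; 11.42 × 5.5 = 62.80 sts.
Next multiple of 6 → 66.
16 cm = 6.30 inches; × 6.5 = 40.94 → 41 rows.

Cast on 66 stitches; work 41 rows.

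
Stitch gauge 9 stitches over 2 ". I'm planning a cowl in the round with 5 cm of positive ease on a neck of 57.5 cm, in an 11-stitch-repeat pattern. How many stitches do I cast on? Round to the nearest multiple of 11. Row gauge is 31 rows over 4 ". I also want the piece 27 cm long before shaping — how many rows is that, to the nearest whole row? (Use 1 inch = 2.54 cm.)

Cast on 110 stitches; work 82 rows.

Finished = 57.5 + 5 = 62.5 cm.
62.5 cm × 1/2.54 = 24.61 inches.
9/2 = 4.5 sts per in; 24.61 × 4.5 = 110.73 sts.
Nearest multiple of 11 → 110.
27 cm = 10.63 inches; × 7.75 = 82.38 → 82 rows.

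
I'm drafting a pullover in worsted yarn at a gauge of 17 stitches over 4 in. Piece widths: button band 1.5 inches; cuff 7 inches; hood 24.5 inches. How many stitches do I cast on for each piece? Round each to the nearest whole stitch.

button band 6; cuff 30; hood 104.

Rate = 17/4 = 4.25 sts per in.
button band: 1.5 × 4.25 = 6.38 → 6.
cuff: 7 × 4.25 = 29.75 → 30.
hood: 24.5 × 4.25 = 104.12 → 104.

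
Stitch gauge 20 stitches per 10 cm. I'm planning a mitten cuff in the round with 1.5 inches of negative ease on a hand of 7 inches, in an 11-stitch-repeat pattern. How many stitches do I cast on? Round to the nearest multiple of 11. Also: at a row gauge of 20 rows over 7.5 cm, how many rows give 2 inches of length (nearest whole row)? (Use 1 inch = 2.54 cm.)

Finished = 7 − 1.5 = 5.5 inches.
5.5 inches × 2.54 = 13.97 cm.
20/10 = 2 sts per cm; 13.97 × 2 = 27.94 sts.
Nearest multiple of 11 → 33.
2 inches = 5.08 cm; × 2.667 = 13.55 → 14 rows.

Cast on 33 stitches; work 14 rows.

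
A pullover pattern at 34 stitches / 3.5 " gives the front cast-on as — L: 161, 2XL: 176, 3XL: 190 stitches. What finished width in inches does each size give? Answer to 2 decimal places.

L 16.57 inches; 2XL 18.12 inches; 3XL 19.56 inches.

34/3.5 = 9.714 sts per in.
L: 161 / 9.714 = 16.574 → 16.57 in.
2XL: 176 / 9.714 = 18.118 → 18.12 in.
3XL: 190 / 9.714 = 19.559 → 19.56 in.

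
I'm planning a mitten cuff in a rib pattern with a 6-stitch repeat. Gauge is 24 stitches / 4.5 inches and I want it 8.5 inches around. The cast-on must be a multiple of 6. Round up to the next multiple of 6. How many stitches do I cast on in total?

CO 48 sts.

24 / 4.5 = 5.333 sts per inch.
8.5 × 5.333 = 45.33 sts.
Next multiple of 6: 48.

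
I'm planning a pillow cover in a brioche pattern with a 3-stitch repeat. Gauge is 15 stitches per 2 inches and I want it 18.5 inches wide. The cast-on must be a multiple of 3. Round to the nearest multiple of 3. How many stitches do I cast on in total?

138 stitches.

15 / 2 = 7.5 sts per inch.
18.5 × 7.5 = 138.75 sts.
Nearest multiple of 3: 138.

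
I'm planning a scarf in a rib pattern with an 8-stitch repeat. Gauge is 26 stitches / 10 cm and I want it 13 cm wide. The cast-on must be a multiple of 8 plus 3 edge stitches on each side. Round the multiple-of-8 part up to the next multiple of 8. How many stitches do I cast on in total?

Cast on 38 stitches.

26 / 10 = 2.6 sts per cm.
13 × 2.6 = 33.80 sts.
Less 6 edge sts → 27.80 for the repeat.
Next multiple of 8: 32.
Add back 6 edge sts → 38.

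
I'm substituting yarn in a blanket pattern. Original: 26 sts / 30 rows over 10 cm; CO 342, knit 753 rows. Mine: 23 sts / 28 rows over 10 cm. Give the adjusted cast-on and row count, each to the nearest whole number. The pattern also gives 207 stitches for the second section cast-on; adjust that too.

Cast on 303 stitches; work 703 rows; second section cast-on 183 stitches.

Stitches: 342 × 23/26 = 302.54 → 303.
Rows: 753 × 28/30 = 702.80 → 703.
second section cast-on: 207 × 23/26 = 183.12 → 183.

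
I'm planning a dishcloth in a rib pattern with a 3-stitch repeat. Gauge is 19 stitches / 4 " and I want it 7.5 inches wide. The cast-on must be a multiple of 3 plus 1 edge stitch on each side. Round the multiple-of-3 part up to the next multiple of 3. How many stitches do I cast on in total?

38 stitches.

19 / 4 = 4.75 sts per inch.
7.5 × 4.75 = 35.62 sts.
Less 2 edge sts → 33.62 for the repeat.
Next multiple of 3: 36.
Add back 2 edge sts → 38.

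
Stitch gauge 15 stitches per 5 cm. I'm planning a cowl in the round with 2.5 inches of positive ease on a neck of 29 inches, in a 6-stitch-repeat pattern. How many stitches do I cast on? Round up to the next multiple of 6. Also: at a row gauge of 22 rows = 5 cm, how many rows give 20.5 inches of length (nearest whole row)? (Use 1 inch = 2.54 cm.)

Cast on 246 stitches; work 229 rows.

Finished = 29 + 2.5 = 31.5 inches.
31.5 inches × 2.54 = 80.01 cm.
15/5 = 3 sts per cm; 80.01 × 3 = 240.03 sts.
Next multiple of 6 → 246.
20.5 inches = 52.07 cm; × 4.4 = 229.11 → 229 rows.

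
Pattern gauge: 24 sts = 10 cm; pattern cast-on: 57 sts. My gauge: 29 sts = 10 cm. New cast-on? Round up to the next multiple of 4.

CO 72 sts.

Scale factor = 29 / 24 = 1.208.
57 × 29 / 24 = 68.88 sts.
→ 72 sts.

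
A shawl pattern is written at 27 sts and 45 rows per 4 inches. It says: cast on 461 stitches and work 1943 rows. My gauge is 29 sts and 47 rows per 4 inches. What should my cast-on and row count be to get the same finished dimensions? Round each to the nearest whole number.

Stitches: 461 × 29/27 = 495.15 → 495.
Rows: 1943 × 47/45 = 2029.36 → 2029.

Cast on 495 stitches; work 2029 rows.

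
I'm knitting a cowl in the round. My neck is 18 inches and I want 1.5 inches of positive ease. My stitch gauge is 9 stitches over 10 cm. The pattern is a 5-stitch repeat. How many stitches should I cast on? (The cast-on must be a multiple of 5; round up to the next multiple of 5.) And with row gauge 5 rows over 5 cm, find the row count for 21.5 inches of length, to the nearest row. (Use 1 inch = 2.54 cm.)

Finished = 18 + 1.5 = 19.5 inches.
19.5 inches × 2.54 = 49.53 cm.
9/10 = 0.9 sts per cm; 49.53 × 0.9 = 44.58 sts.
Next multiple of 5 → 45.
21.5 inches = 54.61 cm; × 1 = 54.61 → 55 rows.

Cast on 45 stitches; work 55 rows.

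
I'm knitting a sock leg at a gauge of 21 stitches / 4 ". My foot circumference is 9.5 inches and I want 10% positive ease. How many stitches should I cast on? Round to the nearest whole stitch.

Finished = 9.5 × 1.10 = 10.45 in.
21 / 4 = 5.25 sts per inch.
10.45 × 5.25 = 54.86 sts.
→ 55 sts.

55 stitches.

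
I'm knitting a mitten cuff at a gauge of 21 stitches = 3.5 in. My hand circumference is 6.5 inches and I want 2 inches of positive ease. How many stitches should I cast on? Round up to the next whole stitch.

Cast on 51 stitches.

Finished = 6.5 + 2 = 8.5 in.
21 / 3.5 = 6 sts per inch.
8.50 × 6 = 51.00 sts.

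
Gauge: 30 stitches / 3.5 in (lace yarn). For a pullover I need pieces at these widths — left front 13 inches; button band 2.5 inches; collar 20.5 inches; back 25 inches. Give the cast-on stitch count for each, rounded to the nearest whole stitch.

Rate = 30/3.5 = 8.571 sts per in.
left front: 13 × 8.571 = 111.43 → 111.
button band: 2.5 × 8.571 = 21.43 → 21.
collar: 20.5 × 8.571 = 175.71 → 176.
back: 25 × 8.571 = 214.29 → 214.

left front 111; button band 21; collar 176; back 214.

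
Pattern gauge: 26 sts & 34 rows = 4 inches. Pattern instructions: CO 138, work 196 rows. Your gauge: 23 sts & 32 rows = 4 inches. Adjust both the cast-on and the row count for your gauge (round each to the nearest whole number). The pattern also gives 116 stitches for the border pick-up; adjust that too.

Stitches: 138 × 23/26 = 122.08 → 122.
Rows: 196 × 32/34 = 184.47 → 184.
border pick-up: 116 × 23/26 = 102.62 → 103.

Cast on 122 stitches; work 184 rows; border pick-up 103 stitches.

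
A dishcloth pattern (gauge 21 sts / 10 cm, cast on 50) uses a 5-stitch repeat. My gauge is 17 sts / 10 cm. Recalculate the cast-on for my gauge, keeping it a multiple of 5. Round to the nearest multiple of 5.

50 × 17 / 21 = 40.48.
Nearest multiple of 5: 40.

CO 40 sts.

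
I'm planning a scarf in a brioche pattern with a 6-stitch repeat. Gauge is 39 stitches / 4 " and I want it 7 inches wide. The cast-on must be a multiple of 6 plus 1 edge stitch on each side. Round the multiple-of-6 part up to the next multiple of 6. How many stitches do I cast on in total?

39 / 4 = 9.75 sts per inch.
7 × 9.75 = 68.25 sts.
Less 2 edge sts → 66.25 for the repeat.
Next multiple of 6: 72.
Add back 2 edge sts → 74.

CO 74 sts.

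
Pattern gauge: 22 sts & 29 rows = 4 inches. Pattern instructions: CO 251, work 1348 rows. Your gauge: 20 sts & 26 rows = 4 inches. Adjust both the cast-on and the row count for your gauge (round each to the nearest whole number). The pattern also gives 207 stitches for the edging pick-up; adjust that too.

Stitches: 251 × 20/22 = 228.18 → 228.
Rows: 1348 × 26/29 = 1208.55 → 1209.
edging pick-up: 207 × 20/22 = 188.18 → 188.

Cast on 228 stitches; work 1209 rows; edging pick-up 188 stitches.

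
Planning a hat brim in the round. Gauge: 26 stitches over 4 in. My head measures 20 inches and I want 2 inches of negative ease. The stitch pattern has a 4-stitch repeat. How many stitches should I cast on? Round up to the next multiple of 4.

120 stitches.

Finished = 20 − 2 = 18 inches.
26 / 4 = 6.5 sts/in.
18 × 6.5 = 117.00 sts.
Next multiple of 4: 120.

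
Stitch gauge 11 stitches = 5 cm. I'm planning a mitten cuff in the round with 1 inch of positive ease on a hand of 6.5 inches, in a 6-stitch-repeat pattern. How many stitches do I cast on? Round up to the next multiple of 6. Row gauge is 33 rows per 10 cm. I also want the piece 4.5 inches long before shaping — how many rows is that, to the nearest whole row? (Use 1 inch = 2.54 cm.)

Finished = 6.5 + 1 = 7.5 inches.
7.5 inches × 2.54 = 19.05 cm.
11/5 = 2.2 sts per cm; 19.05 × 2.2 = 41.91 sts.
Next multiple of 6 → 42.
4.5 inches = 11.43 cm; × 3.3 = 37.72 → 38 rows.

Cast on 42 stitches; work 38 rows.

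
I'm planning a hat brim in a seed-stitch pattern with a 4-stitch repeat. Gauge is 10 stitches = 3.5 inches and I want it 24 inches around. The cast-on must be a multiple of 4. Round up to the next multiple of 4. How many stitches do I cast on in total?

10 / 3.5 = 2.857 sts per inch.
24 × 2.857 = 68.57 sts.
Next multiple of 4: 72.

Cast on 72 stitches.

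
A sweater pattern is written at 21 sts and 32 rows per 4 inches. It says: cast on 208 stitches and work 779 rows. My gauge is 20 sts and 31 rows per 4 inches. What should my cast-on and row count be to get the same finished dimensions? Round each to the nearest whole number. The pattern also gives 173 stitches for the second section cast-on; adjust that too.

Cast on 198 stitches; work 755 rows; second section cast-on 165 stitches.

Stitches: 208 × 20/21 = 198.10 → 198.
Rows: 779 × 31/32 = 754.66 → 755.
second section cast-on: 173 × 20/21 = 164.76 → 165.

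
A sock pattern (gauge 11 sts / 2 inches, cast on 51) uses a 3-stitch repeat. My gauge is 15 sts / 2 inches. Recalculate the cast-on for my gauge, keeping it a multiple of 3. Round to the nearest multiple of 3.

CO 69 sts.

51 × 15 / 11 = 69.55.
Nearest multiple of 3: 69.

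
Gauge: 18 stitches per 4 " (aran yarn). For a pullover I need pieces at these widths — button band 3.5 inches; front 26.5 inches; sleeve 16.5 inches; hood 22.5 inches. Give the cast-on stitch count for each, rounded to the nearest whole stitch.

Rate = 18/4 = 4.5 sts per in.
button band: 3.5 × 4.5 = 15.75 → 16.
front: 26.5 × 4.5 = 119.25 → 119.
sleeve: 16.5 × 4.5 = 74.25 → 74.
hood: 22.5 × 4.5 = 101.25 → 101.

button band 16; front 119; sleeve 74; hood 101.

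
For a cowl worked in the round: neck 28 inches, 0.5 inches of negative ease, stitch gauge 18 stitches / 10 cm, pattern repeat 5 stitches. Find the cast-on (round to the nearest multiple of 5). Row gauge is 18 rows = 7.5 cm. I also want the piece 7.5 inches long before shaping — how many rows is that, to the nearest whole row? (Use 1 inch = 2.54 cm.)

Finished = 28 − 0.5 = 27.5 inches.
27.5 inches × 2.54 = 69.85 cm.
18/10 = 1.8 sts per cm; 69.85 × 1.8 = 125.73 sts.
Nearest multiple of 5 → 125.
7.5 inches = 19.05 cm; × 2.4 = 45.72 → 46 rows.

Cast on 125 stitches; work 46 rows.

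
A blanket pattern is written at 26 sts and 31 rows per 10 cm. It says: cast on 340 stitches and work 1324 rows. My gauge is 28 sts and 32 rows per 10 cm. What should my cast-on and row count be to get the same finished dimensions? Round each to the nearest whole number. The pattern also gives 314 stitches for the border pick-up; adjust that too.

Stitches: 340 × 28/26 = 366.15 → 366.
Rows: 1324 × 32/31 = 1366.71 → 1367.
border pick-up: 314 × 28/26 = 338.15 → 338.

Cast on 366 stitches; work 1367 rows; border pick-up 338 stitches.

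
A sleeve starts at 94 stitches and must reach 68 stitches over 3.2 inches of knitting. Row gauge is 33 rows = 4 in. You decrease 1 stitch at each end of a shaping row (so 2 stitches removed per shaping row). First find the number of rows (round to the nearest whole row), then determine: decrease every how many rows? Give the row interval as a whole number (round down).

Decrease every 2nd row.

Rows = 3.2 × 8.25 = 26.4 → 26 rows.
Stitches to remove: 26 → 13 shaping rows (at 2 st each).
26 / 13 = 2.00 → every 2 rows.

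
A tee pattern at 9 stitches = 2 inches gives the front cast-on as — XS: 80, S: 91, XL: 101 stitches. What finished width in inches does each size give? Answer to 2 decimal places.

XS 17.78 inches; S 20.22 inches; XL 22.44 inches.

9/2 = 4.5 sts per in.
XS: 80 / 4.5 = 17.778 → 17.78 in.
S: 91 / 4.5 = 20.222 → 20.22 in.
XL: 101 / 4.5 = 22.444 → 22.44 in.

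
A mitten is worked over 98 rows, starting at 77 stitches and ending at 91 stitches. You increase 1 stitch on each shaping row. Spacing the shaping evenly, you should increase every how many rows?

Stitches to add: |91 − 77| = 14.
Shaping rows needed: 14 / 1 = 14.
98 rows / 14 = every 7 rows.

Increase every 7th row.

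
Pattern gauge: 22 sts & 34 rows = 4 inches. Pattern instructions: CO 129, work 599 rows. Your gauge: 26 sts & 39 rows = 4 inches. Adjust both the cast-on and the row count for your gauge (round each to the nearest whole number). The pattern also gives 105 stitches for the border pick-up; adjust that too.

Stitches: 129 × 26/22 = 152.45 → 152.
Rows: 599 × 39/34 = 687.09 → 687.
border pick-up: 105 × 26/22 = 124.09 → 124.

Cast on 152 stitches; work 687 rows; border pick-up 124 stitches.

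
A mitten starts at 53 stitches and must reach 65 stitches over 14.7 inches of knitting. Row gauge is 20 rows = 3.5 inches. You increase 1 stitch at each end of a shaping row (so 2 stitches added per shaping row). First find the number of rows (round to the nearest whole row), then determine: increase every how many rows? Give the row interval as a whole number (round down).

Increase every 14th row.

Rows = 14.7 × 5.714 = 84.0 → 84 rows.
Stitches to add: 12 → 6 shaping rows (at 2 st each).
84 / 6 = 14.00 → every 14 rows.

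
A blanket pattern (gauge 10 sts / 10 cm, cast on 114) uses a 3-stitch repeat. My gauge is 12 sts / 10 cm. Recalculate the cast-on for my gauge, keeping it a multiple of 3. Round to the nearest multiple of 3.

114 × 12 / 10 = 136.80.
Nearest multiple of 3: 138.

Cast on 138 stitches.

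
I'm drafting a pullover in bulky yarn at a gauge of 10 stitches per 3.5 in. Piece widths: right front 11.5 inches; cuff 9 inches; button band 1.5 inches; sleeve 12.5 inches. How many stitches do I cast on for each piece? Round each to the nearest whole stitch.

right front 33; cuff 26; button band 4; sleeve 36.

Rate = 10/3.5 = 2.857 sts per in.
right front: 11.5 × 2.857 = 32.86 → 33.
cuff: 9 × 2.857 = 25.71 → 26.
button band: 1.5 × 2.857 = 4.29 → 4.
sleeve: 12.5 × 2.857 = 35.71 → 36.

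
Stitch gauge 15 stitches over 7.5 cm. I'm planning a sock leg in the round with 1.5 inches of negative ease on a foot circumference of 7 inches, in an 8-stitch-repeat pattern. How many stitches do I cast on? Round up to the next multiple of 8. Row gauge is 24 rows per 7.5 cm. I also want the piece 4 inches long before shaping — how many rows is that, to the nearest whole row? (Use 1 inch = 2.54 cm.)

Cast on 32 stitches; work 33 rows.

Finished = 7 − 1.5 = 5.5 inches.
5.5 inches × 2.54 = 13.97 cm.
15/7.5 = 2 sts per cm; 13.97 × 2 = 27.94 sts.
Next multiple of 8 → 32.
4 inches = 10.16 cm; × 3.2 = 32.51 → 33 rows.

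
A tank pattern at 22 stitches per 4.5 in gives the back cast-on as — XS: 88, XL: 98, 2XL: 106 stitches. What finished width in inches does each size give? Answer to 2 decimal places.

22/4.5 = 4.889 sts per in.
XS: 88 / 4.889 = 18.000 → 18.00 in.
XL: 98 / 4.889 = 20.045 → 20.05 in.
2XL: 106 / 4.889 = 21.682 → 21.68 in.

XS 18.00 inches; XL 20.05 inches; 2XL 21.68 inches.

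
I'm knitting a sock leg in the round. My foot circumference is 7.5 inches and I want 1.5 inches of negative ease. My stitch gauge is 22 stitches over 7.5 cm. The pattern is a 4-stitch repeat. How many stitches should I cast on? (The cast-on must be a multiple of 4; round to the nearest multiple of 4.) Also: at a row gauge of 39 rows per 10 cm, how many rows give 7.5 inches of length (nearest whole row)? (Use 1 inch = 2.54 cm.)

Finished = 7.5 − 1.5 = 6 inches.
6 inches × 2.54 = 15.24 cm.
22/7.5 = 2.933 sts per cm; 15.24 × 2.933 = 44.70 sts.
Nearest multiple of 4 → 44.
7.5 inches = 19.05 cm; × 3.9 = 74.30 → 74 rows.

Cast on 44 stitches; work 74 rows.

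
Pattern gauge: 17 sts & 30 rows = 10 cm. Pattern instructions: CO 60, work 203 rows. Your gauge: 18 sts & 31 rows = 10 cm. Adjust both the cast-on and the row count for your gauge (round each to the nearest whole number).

Cast on 64 stitches; work 210 rows.

Stitches: 60 × 18/17 = 63.53 → 64.
Rows: 203 × 31/30 = 209.77 → 210.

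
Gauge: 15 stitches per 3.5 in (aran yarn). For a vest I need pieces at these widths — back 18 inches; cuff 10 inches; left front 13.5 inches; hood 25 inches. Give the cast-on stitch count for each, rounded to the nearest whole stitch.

Rate = 15/3.5 = 4.286 sts per in.
back: 18 × 4.286 = 77.14 → 77.
cuff: 10 × 4.286 = 42.86 → 43.
left front: 13.5 × 4.286 = 57.86 → 58.
hood: 25 × 4.286 = 107.14 → 107.

back 77; cuff 43; left front 58; hood 107.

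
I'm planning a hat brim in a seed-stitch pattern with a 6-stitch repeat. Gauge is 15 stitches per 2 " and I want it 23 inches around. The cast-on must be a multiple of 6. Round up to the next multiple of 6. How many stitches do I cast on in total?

174 stitches.

15 / 2 = 7.5 sts per inch.
23 × 7.5 = 172.50 sts.
Next multiple of 6: 174.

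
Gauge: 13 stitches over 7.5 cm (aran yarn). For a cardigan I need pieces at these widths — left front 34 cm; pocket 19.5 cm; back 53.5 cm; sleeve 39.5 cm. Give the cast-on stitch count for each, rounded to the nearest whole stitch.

left front 59; pocket 34; back 93; sleeve 68.

Rate = 13/7.5 = 1.733 sts per cm.
left front: 34 × 1.733 = 58.93 → 59.
pocket: 19.5 × 1.733 = 33.80 → 34.
back: 53.5 × 1.733 = 92.73 → 93.
sleeve: 39.5 × 1.733 = 68.47 → 68.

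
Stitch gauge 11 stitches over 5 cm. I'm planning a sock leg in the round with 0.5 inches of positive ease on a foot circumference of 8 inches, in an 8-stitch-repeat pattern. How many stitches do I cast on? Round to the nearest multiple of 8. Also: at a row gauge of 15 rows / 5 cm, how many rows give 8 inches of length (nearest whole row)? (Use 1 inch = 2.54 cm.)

Finished = 8 + 0.5 = 8.5 inches.
8.5 inches × 2.54 = 21.59 cm.
11/5 = 2.2 sts per cm; 21.59 × 2.2 = 47.50 sts.
Nearest multiple of 8 → 48.
8 inches = 20.32 cm; × 3 = 60.96 → 61 rows.

Cast on 48 stitches; work 61 rows.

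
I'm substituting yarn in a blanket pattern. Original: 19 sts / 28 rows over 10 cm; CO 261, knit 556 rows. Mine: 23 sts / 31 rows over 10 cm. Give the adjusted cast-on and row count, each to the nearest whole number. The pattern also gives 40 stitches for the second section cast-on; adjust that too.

Stitches: 261 × 23/19 = 315.95 → 316.
Rows: 556 × 31/28 = 615.57 → 616.
second section cast-on: 40 × 23/19 = 48.42 → 48.

Cast on 316 stitches; work 616 rows; second section cast-on 48 stitches.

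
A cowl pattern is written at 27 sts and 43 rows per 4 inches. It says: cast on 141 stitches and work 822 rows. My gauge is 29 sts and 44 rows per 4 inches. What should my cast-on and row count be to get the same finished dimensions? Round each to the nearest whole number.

Stitches: 141 × 29/27 = 151.44 → 151.
Rows: 822 × 44/43 = 841.12 → 841.

Cast on 151 stitches; work 841 rows.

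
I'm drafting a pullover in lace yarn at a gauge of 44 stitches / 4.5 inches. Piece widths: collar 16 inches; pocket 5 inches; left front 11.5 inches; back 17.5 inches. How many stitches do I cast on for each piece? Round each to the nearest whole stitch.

Rate = 44/4.5 = 9.778 sts per in.
collar: 16 × 9.778 = 156.44 → 156.
pocket: 5 × 9.778 = 48.89 → 49.
left front: 11.5 × 9.778 = 112.44 → 112.
back: 17.5 × 9.778 = 171.11 → 171.

collar 156; pocket 49; left front 112; back 171.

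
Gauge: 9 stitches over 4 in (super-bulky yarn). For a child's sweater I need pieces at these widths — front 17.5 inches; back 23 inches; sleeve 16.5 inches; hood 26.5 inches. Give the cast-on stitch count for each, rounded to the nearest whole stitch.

front 39; back 52; sleeve 37; hood 60.

Rate = 9/4 = 2.25 sts per in.
front: 17.5 × 2.25 = 39.38 → 39.
back: 23 × 2.25 = 51.75 → 52.
sleeve: 16.5 × 2.25 = 37.12 → 37.
hood: 26.5 × 2.25 = 59.62 → 60.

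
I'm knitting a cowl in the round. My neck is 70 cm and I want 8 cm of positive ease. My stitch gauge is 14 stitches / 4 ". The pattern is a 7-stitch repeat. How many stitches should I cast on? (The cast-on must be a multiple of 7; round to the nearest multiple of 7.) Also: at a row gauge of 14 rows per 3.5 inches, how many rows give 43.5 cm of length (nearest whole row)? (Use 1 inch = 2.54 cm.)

Finished = 70 + 8 = 78 cm.
78 cm × 1/2.54 = 30.71 inches.
14/4 = 3.5 sts per in; 30.71 × 3.5 = 107.48 sts.
Nearest multiple of 7 → 105.
43.5 cm = 17.13 inches; × 4 = 68.50 → 69 rows.

Cast on 105 stitches; work 69 rows.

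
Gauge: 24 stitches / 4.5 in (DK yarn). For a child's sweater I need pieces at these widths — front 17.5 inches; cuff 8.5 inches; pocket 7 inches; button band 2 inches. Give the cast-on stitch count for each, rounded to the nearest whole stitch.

front 93; cuff 45; pocket 37; button band 11.

Rate = 24/4.5 = 5.333 sts per in.
front: 17.5 × 5.333 = 93.33 → 93.
cuff: 8.5 × 5.333 = 45.33 → 45.
pocket: 7 × 5.333 = 37.33 → 37.
button band: 2 × 5.333 = 10.67 → 11.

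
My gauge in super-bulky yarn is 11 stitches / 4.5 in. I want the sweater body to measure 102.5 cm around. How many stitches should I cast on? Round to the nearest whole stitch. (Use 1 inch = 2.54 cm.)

102.5 cm = 40.35 in.
11 stitches / 4.5 in = 2.444 stitches per inch.
40.35 × 2.444 = 98.64 stitches.
Round to nearest → 99.

99 stitches.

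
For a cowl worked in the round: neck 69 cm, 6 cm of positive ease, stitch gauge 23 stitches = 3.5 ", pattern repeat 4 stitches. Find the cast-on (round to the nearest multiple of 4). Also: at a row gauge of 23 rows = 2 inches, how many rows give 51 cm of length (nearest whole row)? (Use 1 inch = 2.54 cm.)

Finished = 69 + 6 = 75 cm.
75 cm × 1/2.54 = 29.53 inches.
23/3.5 = 6.571 sts per in; 29.53 × 6.571 = 194.04 sts.
Nearest multiple of 4 → 196.
51 cm = 20.08 inches; × 11.5 = 230.91 → 231 rows.

Cast on 196 stitches; work 231 rows.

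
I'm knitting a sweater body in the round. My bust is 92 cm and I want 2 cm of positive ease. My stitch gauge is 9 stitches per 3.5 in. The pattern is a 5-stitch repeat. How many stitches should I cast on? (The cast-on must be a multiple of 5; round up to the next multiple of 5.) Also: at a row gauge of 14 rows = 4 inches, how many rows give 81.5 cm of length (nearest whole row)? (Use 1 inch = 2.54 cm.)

Cast on 100 stitches; work 112 rows.

Finished = 92 + 2 = 94 cm.
94 cm × 1/2.54 = 37.01 inches.
9/3.5 = 2.571 sts per in; 37.01 × 2.571 = 95.16 sts.
Next multiple of 5 → 100.
81.5 cm = 32.09 inches; × 3.5 = 112.30 → 112 rows.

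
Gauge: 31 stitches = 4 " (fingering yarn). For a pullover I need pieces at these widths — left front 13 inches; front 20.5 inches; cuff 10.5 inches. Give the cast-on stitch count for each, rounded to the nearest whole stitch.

left front 101; front 159; cuff 81.

Rate = 31/4 = 7.75 sts per in.
left front: 13 × 7.75 = 100.75 → 101.
front: 20.5 × 7.75 = 158.88 → 159.
cuff: 10.5 × 7.75 = 81.38 → 81.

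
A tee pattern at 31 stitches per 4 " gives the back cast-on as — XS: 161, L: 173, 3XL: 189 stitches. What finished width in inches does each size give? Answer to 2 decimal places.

31/4 = 7.75 sts per in.
XS: 161 / 7.75 = 20.774 → 20.77 in.
L: 173 / 7.75 = 22.323 → 22.32 in.
3XL: 189 / 7.75 = 24.387 → 24.39 in.

XS 20.77 inches; L 22.32 inches; 3XL 24.39 inches.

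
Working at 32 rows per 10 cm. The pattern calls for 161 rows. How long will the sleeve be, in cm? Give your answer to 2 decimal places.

32 rows / 10 cm = 3.2 rows per cm.
161 / 3.2 = 50.312 cm.

50.31 cm.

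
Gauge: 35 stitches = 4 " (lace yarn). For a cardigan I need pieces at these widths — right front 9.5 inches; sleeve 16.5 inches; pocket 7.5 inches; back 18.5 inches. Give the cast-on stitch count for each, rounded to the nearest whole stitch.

right front 83; sleeve 144; pocket 66; back 162.

Rate = 35/4 = 8.75 sts per in.
right front: 9.5 × 8.75 = 83.12 → 83.
sleeve: 16.5 × 8.75 = 144.38 → 144.
pocket: 7.5 × 8.75 = 65.62 → 66.
back: 18.5 × 8.75 = 161.88 → 162.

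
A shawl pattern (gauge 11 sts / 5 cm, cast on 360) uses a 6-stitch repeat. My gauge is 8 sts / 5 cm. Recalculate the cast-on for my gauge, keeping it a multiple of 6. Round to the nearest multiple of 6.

360 × 8 / 11 = 261.82.
Nearest multiple of 6: 264.

264 stitches.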